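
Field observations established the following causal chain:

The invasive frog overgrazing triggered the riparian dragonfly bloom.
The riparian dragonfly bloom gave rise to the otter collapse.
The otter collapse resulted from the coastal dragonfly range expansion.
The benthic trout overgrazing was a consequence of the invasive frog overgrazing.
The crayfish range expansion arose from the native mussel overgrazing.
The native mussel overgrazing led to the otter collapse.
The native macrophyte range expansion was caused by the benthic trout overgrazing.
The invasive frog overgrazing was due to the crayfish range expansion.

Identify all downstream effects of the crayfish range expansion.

Direct effects: the invasive frog overgrazing.
2 steps out: the riparian dragonfly bloom, the benthic trout overgrazing.
3 steps out: the otter collapse, the native macrophyte range expansion.
Not reachable from it: the native mussel overgrazing, the coastal dragonfly range expansion.

the benthic trout overgrazing, the invasive frog overgrazing, the native macrophyte range expansion, the otter collapse, the riparian dragonfly bloom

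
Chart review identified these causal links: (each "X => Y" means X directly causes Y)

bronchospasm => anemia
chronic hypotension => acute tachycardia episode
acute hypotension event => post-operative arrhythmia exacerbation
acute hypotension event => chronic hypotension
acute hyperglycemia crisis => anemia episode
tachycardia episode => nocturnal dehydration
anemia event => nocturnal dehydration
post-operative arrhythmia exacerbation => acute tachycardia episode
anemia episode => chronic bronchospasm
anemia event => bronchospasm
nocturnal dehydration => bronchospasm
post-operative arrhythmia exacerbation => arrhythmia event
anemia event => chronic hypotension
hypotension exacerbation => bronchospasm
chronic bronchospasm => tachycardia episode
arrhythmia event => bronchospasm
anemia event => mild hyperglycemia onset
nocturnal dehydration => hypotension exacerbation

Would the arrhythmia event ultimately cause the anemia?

Yes

There is a causal chain: the arrhythmia event → the bronchospasm → the anemia.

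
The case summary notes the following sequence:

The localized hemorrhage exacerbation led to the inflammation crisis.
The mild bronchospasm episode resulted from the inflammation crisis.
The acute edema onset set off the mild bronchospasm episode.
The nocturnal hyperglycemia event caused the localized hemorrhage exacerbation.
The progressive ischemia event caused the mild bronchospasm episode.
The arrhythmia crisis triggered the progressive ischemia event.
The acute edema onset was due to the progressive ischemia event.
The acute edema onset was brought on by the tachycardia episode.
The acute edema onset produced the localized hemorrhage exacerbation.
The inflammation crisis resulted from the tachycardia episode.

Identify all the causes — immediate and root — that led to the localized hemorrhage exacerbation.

Immediate causes of the localized hemorrhage exacerbation: the nocturnal hyperglycemia event, the acute edema onset.
Further upstream: the arrhythmia crisis, the progressive ischemia event, the tachycardia episode.

the acute edema onset, the arrhythmia crisis, the nocturnal hyperglycemia event, the progressive ischemia event, the tachycardia episode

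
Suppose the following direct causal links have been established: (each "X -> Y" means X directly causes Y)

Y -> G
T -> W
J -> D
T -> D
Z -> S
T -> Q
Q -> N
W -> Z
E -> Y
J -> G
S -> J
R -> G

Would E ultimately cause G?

Yes

There is a causal chain: E → Y → G.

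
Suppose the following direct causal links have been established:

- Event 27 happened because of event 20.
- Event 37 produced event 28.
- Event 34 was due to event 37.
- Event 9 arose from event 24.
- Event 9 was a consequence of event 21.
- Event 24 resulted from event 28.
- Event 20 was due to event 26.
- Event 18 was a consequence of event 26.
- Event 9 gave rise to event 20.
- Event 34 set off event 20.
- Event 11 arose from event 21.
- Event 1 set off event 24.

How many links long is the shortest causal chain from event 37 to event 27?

Shortest chain: event 37 → event 34 → event 20 → event 27.

3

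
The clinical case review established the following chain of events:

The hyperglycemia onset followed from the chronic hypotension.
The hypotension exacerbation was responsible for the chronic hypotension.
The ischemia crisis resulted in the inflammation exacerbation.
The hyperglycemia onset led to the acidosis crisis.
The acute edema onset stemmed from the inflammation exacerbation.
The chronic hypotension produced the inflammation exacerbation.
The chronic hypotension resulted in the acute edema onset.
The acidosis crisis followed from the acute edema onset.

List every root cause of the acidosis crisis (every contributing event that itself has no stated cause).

Tracing upstream from the acidosis crisis: the acidosis crisis ← the acute edema onset ← the chronic hypotension ← the hypotension exacerbation.
A separate upstream branch: the acidosis crisis ← the acute edema onset ← the inflammation exacerbation ← the ischemia crisis.
Each of those chain origins has no stated cause.

the hypotension exacerbation, the ischemia crisis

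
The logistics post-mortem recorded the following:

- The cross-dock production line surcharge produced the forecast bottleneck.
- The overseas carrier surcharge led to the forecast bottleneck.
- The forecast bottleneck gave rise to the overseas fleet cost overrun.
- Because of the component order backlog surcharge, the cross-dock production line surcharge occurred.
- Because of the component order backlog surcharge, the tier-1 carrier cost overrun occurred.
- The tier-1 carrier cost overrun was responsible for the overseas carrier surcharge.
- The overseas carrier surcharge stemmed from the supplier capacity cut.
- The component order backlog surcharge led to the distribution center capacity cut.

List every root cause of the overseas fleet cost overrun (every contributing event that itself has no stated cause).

Tracing upstream from the overseas fleet cost overrun: the overseas fleet cost overrun ← the forecast bottleneck ← the cross-dock production line surcharge ← the component order backlog surcharge.
A separate upstream branch: the overseas fleet cost overrun ← the forecast bottleneck ← the overseas carrier surcharge ← the supplier capacity cut.
Each of those chain origins has no stated cause.

the component order backlog surcharge, the supplier capacity cut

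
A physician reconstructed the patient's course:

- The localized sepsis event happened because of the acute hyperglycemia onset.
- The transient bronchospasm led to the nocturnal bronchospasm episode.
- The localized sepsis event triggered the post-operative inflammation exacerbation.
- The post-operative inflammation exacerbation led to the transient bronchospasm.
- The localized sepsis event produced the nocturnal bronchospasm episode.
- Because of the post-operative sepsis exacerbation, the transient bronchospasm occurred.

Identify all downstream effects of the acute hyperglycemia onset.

Direct effects: the localized sepsis event.
2 steps out: the post-operative inflammation exacerbation, the nocturnal bronchospasm episode.
3 steps out: the transient bronchospasm.
Not reachable from it: the post-operative sepsis exacerbation.

the localized sepsis event, the nocturnal bronchospasm episode, the post-operative inflammation exacerbation, the transient bronchospasm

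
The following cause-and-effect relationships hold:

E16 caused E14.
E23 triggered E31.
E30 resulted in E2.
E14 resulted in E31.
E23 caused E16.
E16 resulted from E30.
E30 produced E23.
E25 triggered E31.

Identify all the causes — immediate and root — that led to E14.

Immediate cause of E14: E16.
Further upstream: E30, E23.

E16, E23, E30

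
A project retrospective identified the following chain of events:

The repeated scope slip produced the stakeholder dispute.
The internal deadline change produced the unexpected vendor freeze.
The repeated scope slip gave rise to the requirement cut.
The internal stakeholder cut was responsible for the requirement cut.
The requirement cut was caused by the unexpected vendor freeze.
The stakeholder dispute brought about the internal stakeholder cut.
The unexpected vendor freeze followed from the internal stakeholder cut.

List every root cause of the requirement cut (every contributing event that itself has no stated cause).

Tracing upstream from the requirement cut: the requirement cut ← the repeated scope slip.
A separate upstream branch: the requirement cut ← the unexpected vendor freeze ← the internal deadline change.
Each of those chain origins has no stated cause.

the internal deadline change, the repeated scope slip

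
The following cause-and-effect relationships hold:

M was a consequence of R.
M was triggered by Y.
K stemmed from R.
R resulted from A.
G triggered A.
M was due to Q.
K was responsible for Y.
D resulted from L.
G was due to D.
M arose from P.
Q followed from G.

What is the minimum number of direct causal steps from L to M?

Shortest chain: L → D → G → Q → M.

4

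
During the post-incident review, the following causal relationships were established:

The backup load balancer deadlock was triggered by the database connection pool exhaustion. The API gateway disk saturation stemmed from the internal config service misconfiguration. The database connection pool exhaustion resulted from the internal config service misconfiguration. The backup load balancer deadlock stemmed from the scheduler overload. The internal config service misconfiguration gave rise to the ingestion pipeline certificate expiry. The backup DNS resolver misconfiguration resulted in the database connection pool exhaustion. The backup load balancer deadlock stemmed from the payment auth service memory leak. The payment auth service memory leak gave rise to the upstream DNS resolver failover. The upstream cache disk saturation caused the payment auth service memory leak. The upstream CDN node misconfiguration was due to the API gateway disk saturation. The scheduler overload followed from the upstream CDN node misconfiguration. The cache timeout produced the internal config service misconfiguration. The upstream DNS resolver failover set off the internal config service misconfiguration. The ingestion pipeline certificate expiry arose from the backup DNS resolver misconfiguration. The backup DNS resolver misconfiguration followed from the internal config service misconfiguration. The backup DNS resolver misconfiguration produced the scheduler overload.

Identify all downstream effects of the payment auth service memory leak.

Direct effects: the upstream DNS resolver failover, the backup load balancer deadlock.
2 steps out: the internal config service misconfiguration.
3 steps out: the API gateway disk saturation, the backup DNS resolver misconfiguration, the ingestion pipeline certificate expiry, the database connection pool exhaustion.
4 steps out: the upstream CDN node misconfiguration, the scheduler overload.
Not reachable from it: the upstream cache disk saturation, the cache timeout.

the API gateway disk saturation, the backup DNS resolver misconfiguration, the backup load balancer deadlock, the database connection pool exhaustion, the ingestion pipeline certificate expiry, the internal config service misconfiguration, the scheduler overload, the upstream CDN node misconfiguration, the upstream DNS resolver failover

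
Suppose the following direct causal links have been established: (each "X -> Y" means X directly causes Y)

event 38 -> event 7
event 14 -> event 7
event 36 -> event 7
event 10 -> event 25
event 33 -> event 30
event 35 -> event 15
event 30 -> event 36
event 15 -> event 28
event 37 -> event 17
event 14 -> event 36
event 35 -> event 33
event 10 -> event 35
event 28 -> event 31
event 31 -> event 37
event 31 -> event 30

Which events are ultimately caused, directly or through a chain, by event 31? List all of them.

event 17, event 30, event 36, event 37, event 7

Direct effects: event 37, event 30.
2 steps out: event 17, event 36.
3 steps out: event 7.
Not reachable from it: event 10, event 38, event 35, event 15, event 28, event 33, event 14, event 25.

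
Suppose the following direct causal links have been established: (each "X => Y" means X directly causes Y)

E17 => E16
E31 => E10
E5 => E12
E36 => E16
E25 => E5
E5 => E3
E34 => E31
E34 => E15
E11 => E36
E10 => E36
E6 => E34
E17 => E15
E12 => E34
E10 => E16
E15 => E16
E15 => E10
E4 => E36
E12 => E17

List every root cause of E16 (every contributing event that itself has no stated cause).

E11, E25, E4, E6

Tracing upstream from E16: E16 ← E17 ← E12 ← E5 ← E25.
A separate upstream branch: E16 ← E36 ← E4.
A separate upstream branch: E16 ← E15 ← E34 ← E6.
A separate upstream branch: E16 ← E36 ← E11.
Each of those chain origins has no stated cause.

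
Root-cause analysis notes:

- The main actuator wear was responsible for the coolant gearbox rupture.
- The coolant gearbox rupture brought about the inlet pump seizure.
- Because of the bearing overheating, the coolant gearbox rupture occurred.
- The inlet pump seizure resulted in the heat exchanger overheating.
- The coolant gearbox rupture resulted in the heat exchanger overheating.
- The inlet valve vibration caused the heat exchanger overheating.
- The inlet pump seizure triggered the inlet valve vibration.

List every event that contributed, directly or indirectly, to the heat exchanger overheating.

Immediate causes of the heat exchanger overheating: the coolant gearbox rupture, the inlet pump seizure, the inlet valve vibration.
Further upstream: the main actuator wear, the bearing overheating.

the bearing overheating, the coolant gearbox rupture, the inlet pump seizure, the inlet valve vibration, the main actuator wear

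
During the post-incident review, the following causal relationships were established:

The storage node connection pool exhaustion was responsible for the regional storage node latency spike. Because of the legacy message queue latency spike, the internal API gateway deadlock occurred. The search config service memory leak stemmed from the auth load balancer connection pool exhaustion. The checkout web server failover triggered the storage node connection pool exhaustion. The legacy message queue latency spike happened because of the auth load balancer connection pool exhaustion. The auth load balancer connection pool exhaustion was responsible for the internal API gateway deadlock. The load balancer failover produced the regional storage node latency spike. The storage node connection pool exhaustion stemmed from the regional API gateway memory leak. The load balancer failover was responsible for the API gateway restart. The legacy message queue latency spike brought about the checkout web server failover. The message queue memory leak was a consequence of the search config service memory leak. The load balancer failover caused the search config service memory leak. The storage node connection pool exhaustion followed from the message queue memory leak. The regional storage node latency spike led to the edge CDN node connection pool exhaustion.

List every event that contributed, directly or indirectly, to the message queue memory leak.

Immediate cause of the message queue memory leak: the search config service memory leak.
Further upstream: the load balancer failover, the auth load balancer connection pool exhaustion.

the auth load balancer connection pool exhaustion, the load balancer failover, the search config service memory leak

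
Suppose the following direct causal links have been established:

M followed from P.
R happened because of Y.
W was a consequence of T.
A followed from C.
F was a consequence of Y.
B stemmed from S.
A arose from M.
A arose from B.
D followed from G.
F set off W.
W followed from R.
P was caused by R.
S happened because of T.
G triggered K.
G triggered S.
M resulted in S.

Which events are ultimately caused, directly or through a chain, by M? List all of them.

Direct effects: S, A.
2 steps out: B.
Not reachable from it: Y, F, G, R, D, P, T, K, W, C.

A, B, S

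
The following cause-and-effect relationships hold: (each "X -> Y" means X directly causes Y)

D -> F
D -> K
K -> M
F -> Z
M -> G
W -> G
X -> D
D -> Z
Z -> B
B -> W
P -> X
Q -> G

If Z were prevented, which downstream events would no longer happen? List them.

B, W

Downstream of Z: B, W, G.
Of those, still caused via another path: G.
The remainder have no surviving cause.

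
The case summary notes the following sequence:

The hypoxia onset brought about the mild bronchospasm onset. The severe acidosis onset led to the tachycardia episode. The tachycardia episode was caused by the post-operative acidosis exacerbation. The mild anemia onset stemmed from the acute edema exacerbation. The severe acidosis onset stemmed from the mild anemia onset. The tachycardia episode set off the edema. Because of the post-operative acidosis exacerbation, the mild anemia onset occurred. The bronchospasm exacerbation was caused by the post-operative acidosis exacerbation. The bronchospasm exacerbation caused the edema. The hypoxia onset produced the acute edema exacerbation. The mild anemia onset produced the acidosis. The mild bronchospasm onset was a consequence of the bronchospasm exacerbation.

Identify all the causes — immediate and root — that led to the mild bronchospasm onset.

Immediate causes of the mild bronchospasm onset: the hypoxia onset, the bronchospasm exacerbation.
Further upstream: the post-operative acidosis exacerbation.

the bronchospasm exacerbation, the hypoxia onset, the post-operative acidosis exacerbation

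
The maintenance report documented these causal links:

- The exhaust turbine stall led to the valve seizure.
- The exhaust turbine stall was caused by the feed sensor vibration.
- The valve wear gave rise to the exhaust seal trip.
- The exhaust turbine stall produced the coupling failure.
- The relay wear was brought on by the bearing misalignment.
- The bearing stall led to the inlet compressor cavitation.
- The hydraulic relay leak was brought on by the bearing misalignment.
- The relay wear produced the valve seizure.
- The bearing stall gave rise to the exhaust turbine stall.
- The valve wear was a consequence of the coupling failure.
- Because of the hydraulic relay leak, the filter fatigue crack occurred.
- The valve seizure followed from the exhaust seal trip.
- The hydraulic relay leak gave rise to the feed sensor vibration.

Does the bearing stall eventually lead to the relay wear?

No

The bearing stall leads to the inlet compressor cavitation, the exhaust turbine stall, the coupling failure, the valve wear, the exhaust seal trip, the valve seizure; the relay wear is not among them.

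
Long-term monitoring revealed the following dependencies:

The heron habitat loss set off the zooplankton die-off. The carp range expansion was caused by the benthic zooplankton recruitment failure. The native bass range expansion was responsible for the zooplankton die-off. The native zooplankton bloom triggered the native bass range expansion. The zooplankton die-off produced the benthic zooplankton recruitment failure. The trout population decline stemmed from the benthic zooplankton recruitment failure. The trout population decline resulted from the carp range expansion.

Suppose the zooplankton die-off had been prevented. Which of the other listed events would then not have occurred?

Downstream of the zooplankton die-off: the benthic zooplankton recruitment failure, the carp range expansion, the trout population decline.

the benthic zooplankton recruitment failure, the carp range expansion, the trout population decline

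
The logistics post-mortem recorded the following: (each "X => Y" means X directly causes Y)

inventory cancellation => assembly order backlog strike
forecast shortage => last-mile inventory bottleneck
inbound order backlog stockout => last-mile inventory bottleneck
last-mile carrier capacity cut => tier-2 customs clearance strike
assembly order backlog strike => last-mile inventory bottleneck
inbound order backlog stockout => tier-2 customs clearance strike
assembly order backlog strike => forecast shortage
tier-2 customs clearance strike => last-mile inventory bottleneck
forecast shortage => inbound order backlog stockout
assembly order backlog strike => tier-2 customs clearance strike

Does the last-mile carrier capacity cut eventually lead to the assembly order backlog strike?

No

The last-mile carrier capacity cut leads to the tier-2 customs clearance strike, the last-mile inventory bottleneck; the assembly order backlog strike is not among them.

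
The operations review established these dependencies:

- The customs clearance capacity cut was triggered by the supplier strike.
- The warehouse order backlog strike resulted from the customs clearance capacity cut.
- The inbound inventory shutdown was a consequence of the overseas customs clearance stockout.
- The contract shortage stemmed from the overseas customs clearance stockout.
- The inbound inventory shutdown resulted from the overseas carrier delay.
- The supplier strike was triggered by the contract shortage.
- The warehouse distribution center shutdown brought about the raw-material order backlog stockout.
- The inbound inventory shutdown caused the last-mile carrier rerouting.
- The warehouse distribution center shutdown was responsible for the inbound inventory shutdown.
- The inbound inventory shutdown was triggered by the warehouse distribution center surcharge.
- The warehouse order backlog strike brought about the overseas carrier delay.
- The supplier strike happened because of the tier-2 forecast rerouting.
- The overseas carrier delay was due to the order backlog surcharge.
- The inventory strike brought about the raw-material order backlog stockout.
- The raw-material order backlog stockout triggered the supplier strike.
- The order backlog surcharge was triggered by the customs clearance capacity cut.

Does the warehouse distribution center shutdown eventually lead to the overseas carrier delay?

Yes

There is a causal chain: the warehouse distribution center shutdown → the raw-material order backlog stockout → the supplier strike → the customs clearance capacity cut → the warehouse order backlog strike → the overseas carrier delay.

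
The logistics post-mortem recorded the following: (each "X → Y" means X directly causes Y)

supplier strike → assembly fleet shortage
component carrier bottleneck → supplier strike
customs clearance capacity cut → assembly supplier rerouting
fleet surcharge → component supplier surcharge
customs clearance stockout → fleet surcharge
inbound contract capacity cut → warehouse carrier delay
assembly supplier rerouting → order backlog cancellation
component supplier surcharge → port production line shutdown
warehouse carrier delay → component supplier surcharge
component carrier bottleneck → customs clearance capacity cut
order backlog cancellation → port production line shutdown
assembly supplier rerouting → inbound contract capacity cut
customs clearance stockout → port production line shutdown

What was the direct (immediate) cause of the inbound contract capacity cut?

Upstream contributors include the component carrier bottleneck, the customs clearance capacity cut, but only the assembly supplier rerouting feeds directly into the inbound contract capacity cut.

the assembly supplier rerouting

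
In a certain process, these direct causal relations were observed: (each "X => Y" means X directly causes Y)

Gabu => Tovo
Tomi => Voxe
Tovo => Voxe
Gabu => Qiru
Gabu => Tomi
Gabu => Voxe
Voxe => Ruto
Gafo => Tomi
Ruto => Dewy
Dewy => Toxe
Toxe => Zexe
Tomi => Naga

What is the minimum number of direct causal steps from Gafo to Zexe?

Shortest chain: Gafo → Tomi → Voxe → Ruto → Dewy → Toxe → Zexe.

6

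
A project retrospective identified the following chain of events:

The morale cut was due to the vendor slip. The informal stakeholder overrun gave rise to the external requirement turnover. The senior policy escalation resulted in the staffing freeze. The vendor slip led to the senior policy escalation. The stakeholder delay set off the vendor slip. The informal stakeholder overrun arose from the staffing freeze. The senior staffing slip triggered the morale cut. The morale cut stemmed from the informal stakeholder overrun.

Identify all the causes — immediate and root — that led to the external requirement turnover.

the informal stakeholder overrun, the senior policy escalation, the staffing freeze, the stakeholder delay, the vendor slip

Immediate cause of the external requirement turnover: the informal stakeholder overrun.
Further upstream: the stakeholder delay, the vendor slip, the senior policy escalation, the staffing freeze.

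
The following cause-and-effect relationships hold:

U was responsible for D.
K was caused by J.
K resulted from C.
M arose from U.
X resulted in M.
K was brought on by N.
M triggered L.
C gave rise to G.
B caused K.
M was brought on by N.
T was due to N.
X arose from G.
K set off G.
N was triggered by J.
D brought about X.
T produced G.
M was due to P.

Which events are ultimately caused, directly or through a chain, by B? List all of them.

Direct effects: K.
2 steps out: G.
3 steps out: X.
4 steps out: M.
5 steps out: L.
Not reachable from it: C, U, J, N, T, P, D.

G, K, L, M, X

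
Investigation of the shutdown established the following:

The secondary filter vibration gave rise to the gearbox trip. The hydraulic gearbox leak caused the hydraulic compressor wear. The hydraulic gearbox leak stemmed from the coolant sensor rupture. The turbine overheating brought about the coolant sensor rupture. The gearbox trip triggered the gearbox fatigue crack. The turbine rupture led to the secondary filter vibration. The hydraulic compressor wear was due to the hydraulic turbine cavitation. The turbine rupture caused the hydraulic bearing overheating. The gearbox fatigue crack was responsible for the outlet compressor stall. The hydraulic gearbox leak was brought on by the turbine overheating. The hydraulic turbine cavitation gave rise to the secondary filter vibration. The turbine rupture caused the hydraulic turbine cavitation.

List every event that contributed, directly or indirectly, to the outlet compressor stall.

the gearbox fatigue crack, the gearbox trip, the hydraulic turbine cavitation, the secondary filter vibration, the turbine rupture

Immediate cause of the outlet compressor stall: the gearbox fatigue crack.
Further upstream: the turbine rupture, the hydraulic turbine cavitation, the secondary filter vibration, the gearbox trip.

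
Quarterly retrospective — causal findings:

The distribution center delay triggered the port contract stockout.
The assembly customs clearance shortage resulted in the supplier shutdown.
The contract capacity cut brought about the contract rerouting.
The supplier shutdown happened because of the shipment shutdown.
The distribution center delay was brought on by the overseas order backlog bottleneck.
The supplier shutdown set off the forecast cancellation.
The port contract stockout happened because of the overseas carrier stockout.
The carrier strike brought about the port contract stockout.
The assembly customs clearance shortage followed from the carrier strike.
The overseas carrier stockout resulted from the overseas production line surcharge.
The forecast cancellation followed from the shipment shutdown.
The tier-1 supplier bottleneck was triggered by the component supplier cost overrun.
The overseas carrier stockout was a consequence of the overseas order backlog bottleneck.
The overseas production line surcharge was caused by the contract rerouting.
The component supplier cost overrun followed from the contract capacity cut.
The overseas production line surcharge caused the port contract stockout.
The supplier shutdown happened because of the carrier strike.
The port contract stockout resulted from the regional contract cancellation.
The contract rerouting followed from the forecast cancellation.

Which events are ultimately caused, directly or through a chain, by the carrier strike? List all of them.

Direct effects: the assembly customs clearance shortage, the supplier shutdown, the port contract stockout.
2 steps out: the forecast cancellation.
3 steps out: the contract rerouting.
4 steps out: the overseas production line surcharge.
5 steps out: the overseas carrier stockout.
Not reachable from it: the contract capacity cut, the shipment shutdown, the component supplier cost overrun, the tier-1 supplier bottleneck, the overseas order backlog bottleneck, the distribution center delay, the regional contract cancellation.

the assembly customs clearance shortage, the contract rerouting, the forecast cancellation, the overseas carrier stockout, the overseas production line surcharge, the port contract stockout, the supplier shutdown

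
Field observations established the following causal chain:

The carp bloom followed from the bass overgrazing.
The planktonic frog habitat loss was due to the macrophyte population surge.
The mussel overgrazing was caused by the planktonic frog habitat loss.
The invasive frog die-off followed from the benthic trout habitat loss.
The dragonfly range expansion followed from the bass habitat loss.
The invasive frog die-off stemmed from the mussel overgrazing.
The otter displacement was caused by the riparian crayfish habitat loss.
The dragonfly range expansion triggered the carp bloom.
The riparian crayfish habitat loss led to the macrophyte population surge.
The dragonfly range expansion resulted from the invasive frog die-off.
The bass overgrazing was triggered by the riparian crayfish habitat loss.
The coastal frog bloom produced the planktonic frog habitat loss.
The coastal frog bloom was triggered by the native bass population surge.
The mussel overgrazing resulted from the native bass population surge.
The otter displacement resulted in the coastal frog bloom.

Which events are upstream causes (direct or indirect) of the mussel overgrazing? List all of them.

the coastal frog bloom, the macrophyte population surge, the native bass population surge, the otter displacement, the planktonic frog habitat loss, the riparian crayfish habitat loss

Immediate causes of the mussel overgrazing: the native bass population surge, the planktonic frog habitat loss.
Further upstream: the riparian crayfish habitat loss, the otter displacement, the macrophyte population surge, the coastal frog bloom.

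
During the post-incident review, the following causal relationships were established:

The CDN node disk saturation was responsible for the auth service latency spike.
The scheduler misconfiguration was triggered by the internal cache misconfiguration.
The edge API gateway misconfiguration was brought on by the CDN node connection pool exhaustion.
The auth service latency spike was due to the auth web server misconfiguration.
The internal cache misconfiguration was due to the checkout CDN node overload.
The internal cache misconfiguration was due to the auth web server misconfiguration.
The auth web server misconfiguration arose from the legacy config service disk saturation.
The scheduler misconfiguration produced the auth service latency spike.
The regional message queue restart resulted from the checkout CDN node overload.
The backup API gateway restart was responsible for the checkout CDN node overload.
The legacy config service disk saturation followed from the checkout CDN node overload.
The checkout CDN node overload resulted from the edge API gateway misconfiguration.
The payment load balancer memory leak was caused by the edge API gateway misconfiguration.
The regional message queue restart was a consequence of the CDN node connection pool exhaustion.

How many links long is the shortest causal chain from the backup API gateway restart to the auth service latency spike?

Shortest chain: the backup API gateway restart → the checkout CDN node overload → the legacy config service disk saturation → the auth web server misconfiguration → the auth service latency spike.

4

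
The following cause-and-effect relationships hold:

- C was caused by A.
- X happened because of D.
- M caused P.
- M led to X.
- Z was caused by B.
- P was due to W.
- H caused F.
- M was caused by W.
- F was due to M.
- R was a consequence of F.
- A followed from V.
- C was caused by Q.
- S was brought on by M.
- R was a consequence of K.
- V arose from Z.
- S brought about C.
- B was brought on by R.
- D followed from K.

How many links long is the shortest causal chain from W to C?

Shortest chain: W → M → S → C.

3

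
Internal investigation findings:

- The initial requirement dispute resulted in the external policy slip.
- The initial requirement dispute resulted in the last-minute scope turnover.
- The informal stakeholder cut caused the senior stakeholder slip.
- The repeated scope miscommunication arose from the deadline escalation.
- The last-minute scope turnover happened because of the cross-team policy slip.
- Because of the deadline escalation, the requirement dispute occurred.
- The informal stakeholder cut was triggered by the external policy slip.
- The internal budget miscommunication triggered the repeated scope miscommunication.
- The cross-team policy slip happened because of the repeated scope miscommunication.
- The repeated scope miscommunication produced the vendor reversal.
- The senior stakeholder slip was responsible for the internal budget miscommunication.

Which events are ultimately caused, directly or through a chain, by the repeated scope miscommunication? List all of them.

the cross-team policy slip, the last-minute scope turnover, the vendor reversal

Direct effects: the cross-team policy slip, the vendor reversal.
2 steps out: the last-minute scope turnover.
Not reachable from it: the initial requirement dispute, the external policy slip, the informal stakeholder cut, the senior stakeholder slip, the deadline escalation, the requirement dispute, the internal budget miscommunication.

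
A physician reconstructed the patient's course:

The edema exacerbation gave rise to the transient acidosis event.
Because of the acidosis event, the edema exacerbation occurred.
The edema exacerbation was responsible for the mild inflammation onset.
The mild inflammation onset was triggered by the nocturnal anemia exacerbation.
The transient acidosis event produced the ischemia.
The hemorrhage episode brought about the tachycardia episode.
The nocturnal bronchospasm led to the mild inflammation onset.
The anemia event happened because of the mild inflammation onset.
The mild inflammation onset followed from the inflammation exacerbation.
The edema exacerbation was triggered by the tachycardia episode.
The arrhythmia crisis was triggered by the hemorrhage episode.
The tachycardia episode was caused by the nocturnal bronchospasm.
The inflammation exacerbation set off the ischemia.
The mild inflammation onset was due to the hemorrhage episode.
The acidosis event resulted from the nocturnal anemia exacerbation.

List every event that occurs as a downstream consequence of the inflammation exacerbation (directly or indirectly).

Direct effects: the mild inflammation onset, the ischemia.
2 steps out: the anemia event.
Not reachable from it: the nocturnal bronchospasm, the nocturnal anemia exacerbation, the hemorrhage episode, the acidosis event, the tachycardia episode, the arrhythmia crisis, the edema exacerbation, the transient acidosis event.

the anemia event, the ischemia, the mild inflammation onset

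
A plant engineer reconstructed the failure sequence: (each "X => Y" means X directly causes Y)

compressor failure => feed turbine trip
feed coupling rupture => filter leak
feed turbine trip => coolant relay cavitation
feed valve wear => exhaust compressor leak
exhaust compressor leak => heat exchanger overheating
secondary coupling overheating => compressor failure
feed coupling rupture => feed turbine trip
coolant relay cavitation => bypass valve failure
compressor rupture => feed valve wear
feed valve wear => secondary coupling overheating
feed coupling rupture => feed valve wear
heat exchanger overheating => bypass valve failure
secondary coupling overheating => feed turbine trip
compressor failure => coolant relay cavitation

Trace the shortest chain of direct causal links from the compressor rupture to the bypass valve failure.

the compressor rupture → the feed valve wear
the feed valve wear → the exhaust compressor leak
the exhaust compressor leak → the heat exchanger overheating
the heat exchanger overheating → the bypass valve failure
Length: 4 steps.

the compressor rupture → the feed valve wear → the exhaust compressor leak → the heat exchanger overheating → the bypass valve failure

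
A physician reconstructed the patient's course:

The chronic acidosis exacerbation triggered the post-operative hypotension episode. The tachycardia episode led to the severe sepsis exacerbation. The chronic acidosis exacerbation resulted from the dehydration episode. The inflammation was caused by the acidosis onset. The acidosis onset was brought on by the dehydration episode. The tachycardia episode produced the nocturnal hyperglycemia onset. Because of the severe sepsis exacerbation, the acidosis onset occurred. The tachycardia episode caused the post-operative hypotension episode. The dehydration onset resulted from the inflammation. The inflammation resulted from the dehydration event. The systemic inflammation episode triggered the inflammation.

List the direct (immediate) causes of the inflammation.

the acidosis onset, the dehydration event, the systemic inflammation episode

Upstream contributors include the dehydration episode, the tachycardia episode, the severe sepsis exacerbation, but only the acidosis onset, the dehydration event, the systemic inflammation episode feed directly into the inflammation.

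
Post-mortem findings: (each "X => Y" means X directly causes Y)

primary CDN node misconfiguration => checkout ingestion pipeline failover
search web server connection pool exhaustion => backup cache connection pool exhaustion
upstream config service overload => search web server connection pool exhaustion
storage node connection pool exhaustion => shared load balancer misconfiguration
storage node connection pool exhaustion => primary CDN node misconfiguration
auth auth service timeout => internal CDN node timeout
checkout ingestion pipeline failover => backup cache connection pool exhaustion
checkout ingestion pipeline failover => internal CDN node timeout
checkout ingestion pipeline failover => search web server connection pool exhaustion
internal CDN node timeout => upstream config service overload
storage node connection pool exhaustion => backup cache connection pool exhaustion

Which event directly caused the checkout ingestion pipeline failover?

the primary CDN node misconfiguration

Upstream contributors include the storage node connection pool exhaustion, but only the primary CDN node misconfiguration feeds directly into the checkout ingestion pipeline failover.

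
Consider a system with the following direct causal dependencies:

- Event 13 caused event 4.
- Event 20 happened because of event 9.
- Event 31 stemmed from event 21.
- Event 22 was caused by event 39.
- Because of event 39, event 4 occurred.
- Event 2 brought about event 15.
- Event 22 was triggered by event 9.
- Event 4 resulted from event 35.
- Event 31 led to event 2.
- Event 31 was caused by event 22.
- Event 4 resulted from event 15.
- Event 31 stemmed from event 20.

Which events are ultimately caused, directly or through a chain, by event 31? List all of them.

event 15, event 2, event 4

Direct effects: event 2.
2 steps out: event 15.
3 steps out: event 4.
Not reachable from it: event 9, event 39, event 22, event 20, event 21, event 13, event 35.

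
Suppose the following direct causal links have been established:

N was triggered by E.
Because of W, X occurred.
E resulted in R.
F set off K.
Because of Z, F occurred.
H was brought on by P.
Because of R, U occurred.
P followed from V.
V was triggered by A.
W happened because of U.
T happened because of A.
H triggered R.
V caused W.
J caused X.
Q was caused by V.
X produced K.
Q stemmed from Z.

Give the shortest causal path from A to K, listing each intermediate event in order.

A → V
V → W
W → X
X → K
Length: 4 steps.

A → V → W → X → K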